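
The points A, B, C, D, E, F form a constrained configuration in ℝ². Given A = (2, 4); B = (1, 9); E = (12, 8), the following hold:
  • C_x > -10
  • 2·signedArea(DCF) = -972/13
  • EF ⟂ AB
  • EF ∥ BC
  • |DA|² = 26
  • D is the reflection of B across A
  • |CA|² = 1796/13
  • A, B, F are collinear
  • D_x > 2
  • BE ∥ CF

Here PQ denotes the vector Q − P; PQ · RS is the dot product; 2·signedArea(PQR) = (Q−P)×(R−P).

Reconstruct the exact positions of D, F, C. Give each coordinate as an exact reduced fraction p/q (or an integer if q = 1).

C = (-122/13, 90/13)
D = (3, -1)
F = (21/13, 77/13)

1. D_x = 3  [D is the reflection of B across A]
2. D_y = -1  [D is the reflection of B across A]
   → D = (3, -1)
3. F_x = 21/13  [A, B, F are collinear ∩ EF ⟂ AB]
4. F_y = 77/13  [A, B, F are collinear ∩ EF ⟂ AB]
   → F = (21/13, 77/13)
5. C_x = -122/13  [BE ∥ CF ∩ EF ∥ BC]
6. C_y = 90/13  [BE ∥ CF ∩ EF ∥ BC]
   → C = (-122/13, 90/13)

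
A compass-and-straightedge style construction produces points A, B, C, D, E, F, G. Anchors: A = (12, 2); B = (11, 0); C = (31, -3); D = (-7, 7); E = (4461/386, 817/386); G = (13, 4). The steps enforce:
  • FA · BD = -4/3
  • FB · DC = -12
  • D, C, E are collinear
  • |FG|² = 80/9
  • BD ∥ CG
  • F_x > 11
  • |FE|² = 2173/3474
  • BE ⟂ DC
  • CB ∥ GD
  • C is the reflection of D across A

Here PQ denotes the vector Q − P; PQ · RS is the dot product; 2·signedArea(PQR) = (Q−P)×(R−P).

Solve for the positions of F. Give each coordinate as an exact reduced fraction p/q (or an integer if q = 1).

F = (35/3, 4/3)

1. F_x = 35/3  [FB · DC = -12 ∩ FA · BD = -4/3]
2. F_y = 4/3  [FB · DC = -12 ∩ FA · BD = -4/3]
   → F = (35/3, 4/3)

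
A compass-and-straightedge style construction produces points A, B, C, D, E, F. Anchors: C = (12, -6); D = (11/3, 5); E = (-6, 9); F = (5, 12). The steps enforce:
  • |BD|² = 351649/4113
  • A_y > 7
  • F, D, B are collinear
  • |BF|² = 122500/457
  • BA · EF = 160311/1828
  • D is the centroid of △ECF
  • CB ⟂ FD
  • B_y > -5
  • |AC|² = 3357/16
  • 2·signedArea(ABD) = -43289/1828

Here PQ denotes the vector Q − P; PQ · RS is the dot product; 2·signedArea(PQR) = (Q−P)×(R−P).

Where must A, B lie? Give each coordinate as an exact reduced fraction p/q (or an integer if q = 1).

A = (27/4, 15/2)
B = (885/457, -1866/457)

1. B_x = 885/457  [F, D, B are collinear ∩ CB ⟂ FD]
2. B_y = -1866/457  [F, D, B are collinear ∩ CB ⟂ FD]
   → B = (885/457, -1866/457)
3. A_x = 27/4  [2·signedArea(ABD) = -43289/1828 ∩ BA · EF = 160311/1828]
4. A_y = 15/2  [2·signedArea(ABD) = -43289/1828 ∩ BA · EF = 160311/1828]
   → A = (27/4, 15/2)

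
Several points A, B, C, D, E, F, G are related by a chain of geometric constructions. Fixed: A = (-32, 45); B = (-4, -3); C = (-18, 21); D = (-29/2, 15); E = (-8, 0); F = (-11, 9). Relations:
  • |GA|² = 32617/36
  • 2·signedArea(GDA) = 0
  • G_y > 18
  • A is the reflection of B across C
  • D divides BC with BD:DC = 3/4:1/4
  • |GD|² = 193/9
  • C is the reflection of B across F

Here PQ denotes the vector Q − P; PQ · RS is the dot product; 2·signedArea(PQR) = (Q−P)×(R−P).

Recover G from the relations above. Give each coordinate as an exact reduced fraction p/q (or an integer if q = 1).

G = (-101/6, 19)

1. G_x = -101/6  [line -30·x + -35/2·y + -345/2 = 0 ∩ |GD|² = 193/9]
2. G_y = 19  [line -30·x + -35/2·y + -345/2 = 0 ∩ |GD|² = 193/9]
   → G = (-101/6, 19)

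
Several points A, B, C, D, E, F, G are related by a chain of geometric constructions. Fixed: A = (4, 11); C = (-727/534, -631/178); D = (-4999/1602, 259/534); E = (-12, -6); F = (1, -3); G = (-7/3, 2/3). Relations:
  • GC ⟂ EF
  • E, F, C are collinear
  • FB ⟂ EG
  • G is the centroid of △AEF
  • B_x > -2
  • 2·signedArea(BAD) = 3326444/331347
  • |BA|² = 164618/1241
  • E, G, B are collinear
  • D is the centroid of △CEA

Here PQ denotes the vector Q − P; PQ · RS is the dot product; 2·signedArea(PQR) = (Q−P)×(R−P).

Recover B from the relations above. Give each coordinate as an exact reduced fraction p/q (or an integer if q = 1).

1. B_x = -2219/1241  [E, G, B are collinear ∩ FB ⟂ EG]
2. B_y = 1294/1241  [E, G, B are collinear ∩ FB ⟂ EG]
   → B = (-2219/1241, 1294/1241)

B = (-2219/1241, 1294/1241)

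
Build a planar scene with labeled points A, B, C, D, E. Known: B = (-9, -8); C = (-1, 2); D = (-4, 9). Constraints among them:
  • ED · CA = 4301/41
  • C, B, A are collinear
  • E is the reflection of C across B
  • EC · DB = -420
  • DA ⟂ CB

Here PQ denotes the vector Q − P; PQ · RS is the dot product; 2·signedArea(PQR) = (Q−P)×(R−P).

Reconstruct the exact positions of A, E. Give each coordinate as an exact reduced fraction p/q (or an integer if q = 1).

1. A_x = 51/41  [C, B, A are collinear ∩ DA ⟂ CB]
2. A_y = 197/41  [C, B, A are collinear ∩ DA ⟂ CB]
   → A = (51/41, 197/41)
3. E_x = -17  [E is the reflection of C across B]
4. E_y = -18  [E is the reflection of C across B]
   → E = (-17, -18)

A = (51/41, 197/41)
E = (-17, -18)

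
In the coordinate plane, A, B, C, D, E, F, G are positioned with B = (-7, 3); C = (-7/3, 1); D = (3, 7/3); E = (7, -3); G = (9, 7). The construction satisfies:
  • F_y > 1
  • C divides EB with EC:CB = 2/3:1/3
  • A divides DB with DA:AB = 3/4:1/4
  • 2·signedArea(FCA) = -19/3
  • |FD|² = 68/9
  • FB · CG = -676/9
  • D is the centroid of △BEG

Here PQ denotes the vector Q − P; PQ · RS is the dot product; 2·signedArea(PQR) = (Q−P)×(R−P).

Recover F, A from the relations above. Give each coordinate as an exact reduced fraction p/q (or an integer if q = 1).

1. F_x = 1/3  [line -34/3·x + -6·y + 124/9 = 0 ∩ |FD|² = 68/9]
2. F_y = 5/3  [line -34/3·x + -6·y + 124/9 = 0 ∩ |FD|² = 68/9]
   → F = (1/3, 5/3)
3. A_x = -9/2  [A divides DB with DA:AB = 3/4:1/4]
4. A_y = 17/6  [A divides DB with DA:AB = 3/4:1/4]
   → A = (-9/2, 17/6)

A = (-9/2, 17/6)
F = (1/3, 5/3)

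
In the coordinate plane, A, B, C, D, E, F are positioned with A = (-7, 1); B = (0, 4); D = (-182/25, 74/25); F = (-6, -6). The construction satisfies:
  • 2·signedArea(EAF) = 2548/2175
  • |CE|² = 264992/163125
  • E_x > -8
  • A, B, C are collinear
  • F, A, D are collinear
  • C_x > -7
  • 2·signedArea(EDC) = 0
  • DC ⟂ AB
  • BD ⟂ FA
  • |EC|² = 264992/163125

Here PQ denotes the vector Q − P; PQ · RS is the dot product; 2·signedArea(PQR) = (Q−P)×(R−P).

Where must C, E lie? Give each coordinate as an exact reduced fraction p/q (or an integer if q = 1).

1. C_x = -4732/725  [A, B, C are collinear ∩ DC ⟂ AB]
2. C_y = 872/725  [A, B, C are collinear ∩ DC ⟂ AB]
   → C = (-4732/725, 872/725)
3. E_x = -5096/725  [2·signedArea(EDC) = 0 ∩ 2·signedArea(EAF) = 2548/2175]
4. E_y = 5164/2175  [2·signedArea(EDC) = 0 ∩ 2·signedArea(EAF) = 2548/2175]
   → E = (-5096/725, 5164/2175)

C = (-4732/725, 872/725)
E = (-5096/725, 5164/2175)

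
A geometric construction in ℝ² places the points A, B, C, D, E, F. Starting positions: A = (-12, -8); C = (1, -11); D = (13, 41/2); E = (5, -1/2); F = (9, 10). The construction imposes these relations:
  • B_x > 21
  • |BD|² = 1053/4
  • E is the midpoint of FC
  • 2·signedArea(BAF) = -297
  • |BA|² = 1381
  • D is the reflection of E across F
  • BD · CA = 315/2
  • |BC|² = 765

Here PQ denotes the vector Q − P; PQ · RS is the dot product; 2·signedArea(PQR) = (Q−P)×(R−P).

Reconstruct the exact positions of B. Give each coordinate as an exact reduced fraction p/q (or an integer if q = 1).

1. B_x = 22  [2·signedArea(BAF) = -297 ∩ BD · CA = 315/2]
2. B_y = 7  [2·signedArea(BAF) = -297 ∩ BD · CA = 315/2]
   → B = (22, 7)

B = (22, 7)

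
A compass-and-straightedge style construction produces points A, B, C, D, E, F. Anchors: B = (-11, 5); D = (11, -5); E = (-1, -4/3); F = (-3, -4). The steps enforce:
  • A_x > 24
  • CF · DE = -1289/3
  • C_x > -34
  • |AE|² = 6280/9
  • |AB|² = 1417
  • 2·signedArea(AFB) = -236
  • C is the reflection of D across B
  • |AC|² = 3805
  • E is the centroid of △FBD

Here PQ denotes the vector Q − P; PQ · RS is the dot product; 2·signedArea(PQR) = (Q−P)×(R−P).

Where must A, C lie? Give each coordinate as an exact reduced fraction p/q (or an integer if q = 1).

1. A_x = 25  [line -9·x + -8·y + 177 = 0 ∩ |AE|² = 6280/9]
2. A_y = -6  [line -9·x + -8·y + 177 = 0 ∩ |AE|² = 6280/9]
   → A = (25, -6)
3. C_x = -33  [C is the reflection of D across B]
4. C_y = 15  [C is the reflection of D across B]
   → C = (-33, 15)

A = (25, -6)
C = (-33, 15)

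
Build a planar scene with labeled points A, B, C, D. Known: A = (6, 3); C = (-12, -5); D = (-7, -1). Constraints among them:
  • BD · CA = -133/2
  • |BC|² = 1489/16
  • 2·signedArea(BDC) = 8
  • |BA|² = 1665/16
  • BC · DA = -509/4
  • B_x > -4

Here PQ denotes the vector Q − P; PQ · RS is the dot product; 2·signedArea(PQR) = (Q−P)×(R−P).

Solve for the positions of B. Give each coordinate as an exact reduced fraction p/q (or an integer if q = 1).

B = (-15/4, 0)

1. B_x = -15/4  [2·signedArea(BDC) = 8 ∩ BD · CA = -133/2]
2. B_y = 0  [2·signedArea(BDC) = 8 ∩ BD · CA = -133/2]
   → B = (-15/4, 0)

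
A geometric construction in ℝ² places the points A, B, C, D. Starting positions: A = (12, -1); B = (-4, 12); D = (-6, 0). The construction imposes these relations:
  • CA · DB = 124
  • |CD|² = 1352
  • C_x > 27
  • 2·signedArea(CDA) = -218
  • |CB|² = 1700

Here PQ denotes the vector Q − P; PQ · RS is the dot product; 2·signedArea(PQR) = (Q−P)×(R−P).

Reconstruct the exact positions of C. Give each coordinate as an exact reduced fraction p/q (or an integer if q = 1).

1. C_x = 28  [2·signedArea(CDA) = -218 ∩ CA · DB = 124]
2. C_y = -14  [2·signedArea(CDA) = -218 ∩ CA · DB = 124]
   → C = (28, -14)

C = (28, -14)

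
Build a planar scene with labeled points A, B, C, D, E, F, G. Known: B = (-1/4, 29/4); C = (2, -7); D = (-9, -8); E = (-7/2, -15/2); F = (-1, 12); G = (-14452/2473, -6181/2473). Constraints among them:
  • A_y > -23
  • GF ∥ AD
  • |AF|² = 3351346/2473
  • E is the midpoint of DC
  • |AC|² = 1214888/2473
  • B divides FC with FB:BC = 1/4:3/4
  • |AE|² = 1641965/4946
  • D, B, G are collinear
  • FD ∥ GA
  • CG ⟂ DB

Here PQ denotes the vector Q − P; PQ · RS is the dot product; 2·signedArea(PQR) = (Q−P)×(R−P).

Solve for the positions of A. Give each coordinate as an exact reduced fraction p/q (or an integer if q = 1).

A = (-34236/2473, -55641/2473)

1. A_x = -34236/2473  [GF ∥ AD ∩ FD ∥ GA]
2. A_y = -55641/2473  [GF ∥ AD ∩ FD ∥ GA]
   → A = (-34236/2473, -55641/2473)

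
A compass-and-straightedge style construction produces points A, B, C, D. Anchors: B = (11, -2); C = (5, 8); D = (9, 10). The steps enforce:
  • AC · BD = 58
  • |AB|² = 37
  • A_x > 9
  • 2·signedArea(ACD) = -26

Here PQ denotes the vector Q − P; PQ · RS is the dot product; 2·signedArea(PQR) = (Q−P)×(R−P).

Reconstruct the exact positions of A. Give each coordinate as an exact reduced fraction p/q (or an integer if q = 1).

1. A_x = 10  [2·signedArea(ACD) = -26 ∩ AC · BD = 58]
2. A_y = 4  [2·signedArea(ACD) = -26 ∩ AC · BD = 58]
   → A = (10, 4)

A = (10, 4)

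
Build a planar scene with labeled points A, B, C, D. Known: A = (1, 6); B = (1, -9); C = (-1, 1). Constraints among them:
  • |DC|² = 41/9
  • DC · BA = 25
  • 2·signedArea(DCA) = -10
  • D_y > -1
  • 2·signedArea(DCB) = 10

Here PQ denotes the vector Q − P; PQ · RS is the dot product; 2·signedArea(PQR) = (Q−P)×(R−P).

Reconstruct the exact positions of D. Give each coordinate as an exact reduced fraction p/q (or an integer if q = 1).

D = (1/3, -2/3)

1. D_x = 1/3  [2·signedArea(DCB) = 10 ∩ DC · BA = 25]
2. D_y = -2/3  [2·signedArea(DCB) = 10 ∩ DC · BA = 25]
   → D = (1/3, -2/3)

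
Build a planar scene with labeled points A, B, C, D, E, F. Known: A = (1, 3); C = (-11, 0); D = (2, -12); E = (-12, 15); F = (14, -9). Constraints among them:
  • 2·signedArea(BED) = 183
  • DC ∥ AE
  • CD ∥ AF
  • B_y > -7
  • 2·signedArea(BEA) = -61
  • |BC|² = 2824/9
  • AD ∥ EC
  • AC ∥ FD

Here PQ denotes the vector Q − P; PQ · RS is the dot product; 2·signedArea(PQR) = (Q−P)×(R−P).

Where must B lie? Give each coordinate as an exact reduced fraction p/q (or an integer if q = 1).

B = (17/3, -6)

1. B_x = 17/3  [2·signedArea(BEA) = -61 ∩ 2·signedArea(BED) = 183]
2. B_y = -6  [2·signedArea(BEA) = -61 ∩ 2·signedArea(BED) = 183]
   → B = (17/3, -6)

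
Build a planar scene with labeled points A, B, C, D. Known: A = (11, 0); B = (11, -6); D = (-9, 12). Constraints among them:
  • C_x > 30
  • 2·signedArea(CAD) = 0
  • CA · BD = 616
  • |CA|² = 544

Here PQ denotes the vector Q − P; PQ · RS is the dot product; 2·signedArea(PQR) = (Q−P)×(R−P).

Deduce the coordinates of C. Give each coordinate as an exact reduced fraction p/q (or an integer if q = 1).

C = (31, -12)

1. C_x = 31  [2·signedArea(CAD) = 0 ∩ CA · BD = 616]
2. C_y = -12  [2·signedArea(CAD) = 0 ∩ CA · BD = 616]
   → C = (31, -12)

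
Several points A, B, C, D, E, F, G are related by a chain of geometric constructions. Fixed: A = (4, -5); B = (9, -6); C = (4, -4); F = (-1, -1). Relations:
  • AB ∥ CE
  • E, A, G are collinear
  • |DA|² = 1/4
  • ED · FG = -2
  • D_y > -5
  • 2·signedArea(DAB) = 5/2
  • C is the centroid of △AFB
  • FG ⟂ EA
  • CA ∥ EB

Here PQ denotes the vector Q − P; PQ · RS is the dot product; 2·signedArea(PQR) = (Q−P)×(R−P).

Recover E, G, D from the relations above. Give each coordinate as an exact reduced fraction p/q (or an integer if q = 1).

1. E_x = 9  [CA ∥ EB ∩ AB ∥ CE]
2. E_y = -5  [CA ∥ EB ∩ AB ∥ CE]
   → E = (9, -5)
3. G_x = -1  [E, A, G are collinear ∩ FG ⟂ EA]
4. G_y = -5  [E, A, G are collinear ∩ FG ⟂ EA]
   → G = (-1, -5)
5. D_x = 4  [2·signedArea(DAB) = 5/2 ∩ ED · FG = -2]
6. D_y = -9/2  [2·signedArea(DAB) = 5/2 ∩ ED · FG = -2]
   → D = (4, -9/2)

D = (4, -9/2)
E = (9, -5)
G = (-1, -5)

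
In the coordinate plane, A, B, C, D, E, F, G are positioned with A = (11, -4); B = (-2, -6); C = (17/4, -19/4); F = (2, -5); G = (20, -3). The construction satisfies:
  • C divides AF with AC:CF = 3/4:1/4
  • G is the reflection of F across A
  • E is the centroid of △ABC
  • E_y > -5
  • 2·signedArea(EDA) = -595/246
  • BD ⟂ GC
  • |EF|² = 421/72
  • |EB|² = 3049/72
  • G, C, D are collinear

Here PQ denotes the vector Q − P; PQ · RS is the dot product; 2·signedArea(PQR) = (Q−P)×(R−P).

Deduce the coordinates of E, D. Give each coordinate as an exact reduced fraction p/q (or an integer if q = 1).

D = (-169/82, -447/82)
E = (53/12, -59/12)

1. E_x = 53/12  [E is the centroid of △ABC]
2. E_y = -59/12  [E is the centroid of △ABC]
   → E = (53/12, -59/12)
3. D_x = -169/82  [G, C, D are collinear ∩ BD ⟂ GC]
4. D_y = -447/82  [G, C, D are collinear ∩ BD ⟂ GC]
   → D = (-169/82, -447/82)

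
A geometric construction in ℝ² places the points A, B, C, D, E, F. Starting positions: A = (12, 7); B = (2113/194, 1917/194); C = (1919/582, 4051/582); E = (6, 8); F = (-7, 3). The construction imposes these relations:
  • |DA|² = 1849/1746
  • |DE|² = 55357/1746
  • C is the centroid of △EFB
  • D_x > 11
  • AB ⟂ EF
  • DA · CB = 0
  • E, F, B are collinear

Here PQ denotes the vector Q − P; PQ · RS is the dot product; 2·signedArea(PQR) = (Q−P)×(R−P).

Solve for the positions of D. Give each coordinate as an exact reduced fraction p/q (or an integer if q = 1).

1. D_x = 6769/582  [line -2210/291·x + -850/291·y + 32470/291 = 0 ∩ |DE|² = 55357/1746]
2. D_y = 4633/582  [line -2210/291·x + -850/291·y + 32470/291 = 0 ∩ |DE|² = 55357/1746]
   → D = (6769/582, 4633/582)

D = (6769/582, 4633/582)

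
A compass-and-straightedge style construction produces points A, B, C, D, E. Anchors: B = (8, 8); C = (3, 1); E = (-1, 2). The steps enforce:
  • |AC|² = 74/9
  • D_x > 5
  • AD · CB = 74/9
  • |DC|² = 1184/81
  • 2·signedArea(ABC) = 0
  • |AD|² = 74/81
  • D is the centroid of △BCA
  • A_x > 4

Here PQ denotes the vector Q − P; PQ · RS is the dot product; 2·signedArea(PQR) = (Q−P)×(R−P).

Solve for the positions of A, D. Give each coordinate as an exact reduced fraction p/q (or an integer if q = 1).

1. A_x = 14/3  [line 7·x + -5·y + -16 = 0 ∩ |AC|² = 74/9]
2. A_y = 10/3  [line 7·x + -5·y + -16 = 0 ∩ |AC|² = 74/9]
   → A = (14/3, 10/3)
3. D_x = 47/9  [D is the centroid of △BCA]
4. D_y = 37/9  [D is the centroid of △BCA]
   → D = (47/9, 37/9)

A = (14/3, 10/3)
D = (47/9, 37/9)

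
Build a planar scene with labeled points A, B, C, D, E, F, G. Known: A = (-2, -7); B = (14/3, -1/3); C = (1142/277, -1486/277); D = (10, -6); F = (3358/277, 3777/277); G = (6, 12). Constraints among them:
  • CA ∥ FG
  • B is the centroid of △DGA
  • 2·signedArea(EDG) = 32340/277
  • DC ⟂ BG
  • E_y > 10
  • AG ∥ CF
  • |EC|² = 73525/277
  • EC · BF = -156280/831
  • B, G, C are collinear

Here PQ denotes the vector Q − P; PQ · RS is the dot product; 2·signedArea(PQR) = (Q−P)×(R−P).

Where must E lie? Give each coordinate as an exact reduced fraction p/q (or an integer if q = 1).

1. E_x = -34/277  [2·signedArea(EDG) = 32340/277 ∩ EC · BF = -156280/831]
2. E_y = 2871/277  [2·signedArea(EDG) = 32340/277 ∩ EC · BF = -156280/831]
   → E = (-34/277, 2871/277)

E = (-34/277, 2871/277)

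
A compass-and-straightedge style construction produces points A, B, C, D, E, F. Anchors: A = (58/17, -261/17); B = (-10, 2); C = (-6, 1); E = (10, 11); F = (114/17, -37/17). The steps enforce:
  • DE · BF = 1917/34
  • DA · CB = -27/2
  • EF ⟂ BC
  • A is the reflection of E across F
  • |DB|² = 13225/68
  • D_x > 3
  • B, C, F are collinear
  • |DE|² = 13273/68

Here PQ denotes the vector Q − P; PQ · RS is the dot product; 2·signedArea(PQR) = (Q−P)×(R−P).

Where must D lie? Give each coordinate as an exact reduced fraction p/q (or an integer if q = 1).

D = (60/17, -47/34)

1. D_x = 60/17  [line -284/17·x + 71/17·y + 2201/34 = 0 ∩ |DB|² = 13225/68]
2. D_y = -47/34  [line -284/17·x + 71/17·y + 2201/34 = 0 ∩ |DB|² = 13225/68]
   → D = (60/17, -47/34)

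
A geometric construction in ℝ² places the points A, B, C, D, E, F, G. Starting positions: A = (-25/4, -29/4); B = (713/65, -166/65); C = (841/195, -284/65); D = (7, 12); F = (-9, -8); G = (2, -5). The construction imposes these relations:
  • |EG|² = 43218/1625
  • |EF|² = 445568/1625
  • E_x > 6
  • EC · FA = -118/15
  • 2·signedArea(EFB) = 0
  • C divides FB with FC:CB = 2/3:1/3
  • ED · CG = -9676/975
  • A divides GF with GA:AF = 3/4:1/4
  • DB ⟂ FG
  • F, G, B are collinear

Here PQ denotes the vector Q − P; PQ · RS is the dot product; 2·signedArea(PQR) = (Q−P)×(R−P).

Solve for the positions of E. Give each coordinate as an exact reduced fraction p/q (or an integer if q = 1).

E = (2267/325, -1184/325)

1. E_x = 2267/325  [2·signedArea(EFB) = 0 ∩ ED · CG = -9676/975]
2. E_y = -1184/325  [2·signedArea(EFB) = 0 ∩ ED · CG = -9676/975]
   → E = (2267/325, -1184/325)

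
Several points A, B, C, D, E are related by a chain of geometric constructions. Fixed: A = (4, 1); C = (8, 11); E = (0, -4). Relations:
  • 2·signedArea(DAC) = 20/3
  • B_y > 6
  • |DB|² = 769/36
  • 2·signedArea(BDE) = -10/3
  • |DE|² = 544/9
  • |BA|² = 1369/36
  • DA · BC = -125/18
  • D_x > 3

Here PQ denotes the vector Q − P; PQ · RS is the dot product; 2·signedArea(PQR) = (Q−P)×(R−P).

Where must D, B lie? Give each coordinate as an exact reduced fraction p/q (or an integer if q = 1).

B = (6, 41/6)
D = (4, 8/3)

1. D_x = 4  [line -10·x + 4·y + 88/3 = 0 ∩ |DE|² = 544/9]
2. D_y = 8/3  [line -10·x + 4·y + 88/3 = 0 ∩ |DE|² = 544/9]
   → D = (4, 8/3)
3. B_x = 6  [DA · BC = -125/18 ∩ 2·signedArea(BDE) = -10/3]
4. B_y = 41/6  [DA · BC = -125/18 ∩ 2·signedArea(BDE) = -10/3]
   → B = (6, 41/6)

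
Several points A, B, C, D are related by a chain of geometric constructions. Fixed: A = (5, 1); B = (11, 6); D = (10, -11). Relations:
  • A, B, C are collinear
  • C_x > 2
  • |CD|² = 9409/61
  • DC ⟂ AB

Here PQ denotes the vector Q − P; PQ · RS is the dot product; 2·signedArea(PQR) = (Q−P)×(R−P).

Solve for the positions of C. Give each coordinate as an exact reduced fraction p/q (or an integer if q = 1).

C = (125/61, -89/61)

1. C_x = 125/61  [A, B, C are collinear ∩ DC ⟂ AB]
2. C_y = -89/61  [A, B, C are collinear ∩ DC ⟂ AB]
   → C = (125/61, -89/61)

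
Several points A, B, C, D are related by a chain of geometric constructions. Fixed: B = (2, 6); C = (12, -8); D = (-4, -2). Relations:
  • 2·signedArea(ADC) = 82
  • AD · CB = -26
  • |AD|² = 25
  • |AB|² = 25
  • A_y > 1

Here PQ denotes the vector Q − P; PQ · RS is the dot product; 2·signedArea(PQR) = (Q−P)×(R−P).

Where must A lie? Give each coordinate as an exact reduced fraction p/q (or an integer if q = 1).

A = (-1, 2)

1. A_x = -1  [AD · CB = -26 ∩ 2·signedArea(ADC) = 82]
2. A_y = 2  [AD · CB = -26 ∩ 2·signedArea(ADC) = 82]
   → A = (-1, 2)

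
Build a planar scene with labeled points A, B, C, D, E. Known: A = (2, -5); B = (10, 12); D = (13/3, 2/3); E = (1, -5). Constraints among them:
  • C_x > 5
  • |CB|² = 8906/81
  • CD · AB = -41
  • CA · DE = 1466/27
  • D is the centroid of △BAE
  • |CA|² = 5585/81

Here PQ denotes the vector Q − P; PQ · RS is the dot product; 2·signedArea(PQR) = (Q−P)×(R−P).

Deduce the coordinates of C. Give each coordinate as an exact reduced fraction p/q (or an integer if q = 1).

C = (49/9, 23/9)

1. C_x = 49/9  [CA · DE = 1466/27 ∩ CD · AB = -41]
2. C_y = 23/9  [CA · DE = 1466/27 ∩ CD · AB = -41]
   → C = (49/9, 23/9)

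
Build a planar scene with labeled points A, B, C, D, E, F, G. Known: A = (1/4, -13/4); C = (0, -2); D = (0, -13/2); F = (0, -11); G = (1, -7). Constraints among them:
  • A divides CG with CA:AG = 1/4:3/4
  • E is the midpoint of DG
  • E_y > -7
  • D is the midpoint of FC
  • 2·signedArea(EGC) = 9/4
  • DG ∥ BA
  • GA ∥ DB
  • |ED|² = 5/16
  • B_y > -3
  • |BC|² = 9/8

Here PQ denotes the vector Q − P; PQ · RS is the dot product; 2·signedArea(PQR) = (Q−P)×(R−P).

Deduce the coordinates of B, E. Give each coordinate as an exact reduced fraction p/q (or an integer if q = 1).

B = (-3/4, -11/4)
E = (1/2, -27/4)

1. B_x = -3/4  [DG ∥ BA ∩ GA ∥ DB]
2. B_y = -11/4  [DG ∥ BA ∩ GA ∥ DB]
   → B = (-3/4, -11/4)
3. E_x = 1/2  [E is the midpoint of DG]
4. E_y = -27/4  [E is the midpoint of DG]
   → E = (1/2, -27/4)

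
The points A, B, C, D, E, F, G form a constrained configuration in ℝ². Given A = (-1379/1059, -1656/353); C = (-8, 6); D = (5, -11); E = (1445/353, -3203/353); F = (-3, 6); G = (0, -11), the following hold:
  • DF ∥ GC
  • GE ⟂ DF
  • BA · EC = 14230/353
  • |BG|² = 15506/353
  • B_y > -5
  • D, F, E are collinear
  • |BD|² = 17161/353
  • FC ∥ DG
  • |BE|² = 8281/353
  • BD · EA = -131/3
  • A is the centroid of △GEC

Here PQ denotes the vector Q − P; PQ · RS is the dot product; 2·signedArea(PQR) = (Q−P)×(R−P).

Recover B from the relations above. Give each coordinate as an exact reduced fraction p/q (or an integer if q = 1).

1. B_x = 717/353  [BD · EA = -131/3 ∩ BA · EC = 14230/353]
2. B_y = -1656/353  [BD · EA = -131/3 ∩ BA · EC = 14230/353]
   → B = (717/353, -1656/353)

B = (717/353, -1656/353)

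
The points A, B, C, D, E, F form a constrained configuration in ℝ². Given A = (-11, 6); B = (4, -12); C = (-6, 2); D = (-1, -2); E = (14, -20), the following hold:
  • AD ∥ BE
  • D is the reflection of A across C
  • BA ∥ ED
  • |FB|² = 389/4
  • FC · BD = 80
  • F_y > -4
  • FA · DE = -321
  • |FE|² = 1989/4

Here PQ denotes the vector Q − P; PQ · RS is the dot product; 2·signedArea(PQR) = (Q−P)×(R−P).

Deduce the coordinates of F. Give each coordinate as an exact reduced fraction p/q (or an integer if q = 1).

F = (-1, -7/2)

1. F_x = -1  [FC · BD = 80 ∩ FA · DE = -321]
2. F_y = -7/2  [FC · BD = 80 ∩ FA · DE = -321]
   → F = (-1, -7/2)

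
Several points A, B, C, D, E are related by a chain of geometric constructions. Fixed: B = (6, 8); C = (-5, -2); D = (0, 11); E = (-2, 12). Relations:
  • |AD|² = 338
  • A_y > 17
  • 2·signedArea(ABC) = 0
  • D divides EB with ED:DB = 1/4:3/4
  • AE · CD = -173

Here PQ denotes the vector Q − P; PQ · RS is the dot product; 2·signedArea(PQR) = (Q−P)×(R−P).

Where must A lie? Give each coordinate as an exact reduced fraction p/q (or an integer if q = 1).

A = (17, 18)

1. A_x = 17  [2·signedArea(ABC) = 0 ∩ AE · CD = -173]
2. A_y = 18  [2·signedArea(ABC) = 0 ∩ AE · CD = -173]
   → A = (17, 18)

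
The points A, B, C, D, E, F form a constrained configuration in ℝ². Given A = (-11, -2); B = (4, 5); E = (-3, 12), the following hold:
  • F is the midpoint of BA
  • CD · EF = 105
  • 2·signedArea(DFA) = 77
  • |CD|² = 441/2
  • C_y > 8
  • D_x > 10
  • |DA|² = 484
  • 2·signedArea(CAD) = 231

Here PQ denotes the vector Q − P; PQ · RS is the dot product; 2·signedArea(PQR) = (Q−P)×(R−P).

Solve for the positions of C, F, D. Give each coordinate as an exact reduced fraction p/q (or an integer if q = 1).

C = (1/2, 17/2)
D = (11, -2)
F = (-7/2, 3/2)

1. F_x = -7/2  [F is the midpoint of BA]
2. F_y = 3/2  [F is the midpoint of BA]
   → F = (-7/2, 3/2)
3. D_x = 11  [line 7/2·x + -15/2·y + -107/2 = 0 ∩ |DA|² = 484]
4. D_y = -2  [line 7/2·x + -15/2·y + -107/2 = 0 ∩ |DA|² = 484]
   → D = (11, -2)
5. C_x = 1/2  [2·signedArea(CAD) = 231 ∩ CD · EF = 105]
6. C_y = 17/2  [2·signedArea(CAD) = 231 ∩ CD · EF = 105]
   → C = (1/2, 17/2)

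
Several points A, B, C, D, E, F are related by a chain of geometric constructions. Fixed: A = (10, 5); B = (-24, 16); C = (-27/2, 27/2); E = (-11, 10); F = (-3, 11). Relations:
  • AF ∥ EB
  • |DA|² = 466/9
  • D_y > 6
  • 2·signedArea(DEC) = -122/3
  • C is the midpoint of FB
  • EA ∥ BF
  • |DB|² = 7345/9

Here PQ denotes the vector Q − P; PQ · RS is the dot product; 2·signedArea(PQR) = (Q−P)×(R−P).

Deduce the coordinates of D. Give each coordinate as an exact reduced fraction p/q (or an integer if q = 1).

D = (3, 20/3)

1. D_x = 3  [line -7/2·x + -5/2·y + 163/6 = 0 ∩ |DA|² = 466/9]
2. D_y = 20/3  [line -7/2·x + -5/2·y + 163/6 = 0 ∩ |DA|² = 466/9]
   → D = (3, 20/3)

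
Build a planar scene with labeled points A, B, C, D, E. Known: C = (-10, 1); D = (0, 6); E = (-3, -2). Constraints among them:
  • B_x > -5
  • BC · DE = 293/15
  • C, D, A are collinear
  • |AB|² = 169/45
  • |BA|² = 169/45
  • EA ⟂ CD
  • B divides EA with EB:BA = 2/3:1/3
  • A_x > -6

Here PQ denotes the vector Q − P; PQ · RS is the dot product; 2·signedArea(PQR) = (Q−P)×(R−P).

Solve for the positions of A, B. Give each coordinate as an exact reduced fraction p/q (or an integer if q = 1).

1. A_x = -28/5  [C, D, A are collinear ∩ EA ⟂ CD]
2. A_y = 16/5  [C, D, A are collinear ∩ EA ⟂ CD]
   → A = (-28/5, 16/5)
3. B_x = -71/15  [B divides EA with EB:BA = 2/3:1/3]
4. B_y = 22/15  [B divides EA with EB:BA = 2/3:1/3]
   → B = (-71/15, 22/15)

A = (-28/5, 16/5)
B = (-71/15, 22/15)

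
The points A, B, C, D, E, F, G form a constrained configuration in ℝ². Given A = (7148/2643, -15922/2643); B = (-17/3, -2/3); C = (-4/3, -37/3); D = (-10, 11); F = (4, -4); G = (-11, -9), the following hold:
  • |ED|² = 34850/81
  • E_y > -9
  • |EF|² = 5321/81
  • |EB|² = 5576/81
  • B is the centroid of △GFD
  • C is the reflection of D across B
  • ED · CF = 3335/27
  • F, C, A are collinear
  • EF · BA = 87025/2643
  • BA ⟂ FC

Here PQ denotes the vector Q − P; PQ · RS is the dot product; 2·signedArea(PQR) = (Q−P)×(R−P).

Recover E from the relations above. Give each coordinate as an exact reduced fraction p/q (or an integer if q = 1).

1. E_x = -25/9  [EF · BA = 87025/2643 ∩ ED · CF = 3335/27]
2. E_y = -76/9  [EF · BA = 87025/2643 ∩ ED · CF = 3335/27]
   → E = (-25/9, -76/9)

E = (-25/9, -76/9)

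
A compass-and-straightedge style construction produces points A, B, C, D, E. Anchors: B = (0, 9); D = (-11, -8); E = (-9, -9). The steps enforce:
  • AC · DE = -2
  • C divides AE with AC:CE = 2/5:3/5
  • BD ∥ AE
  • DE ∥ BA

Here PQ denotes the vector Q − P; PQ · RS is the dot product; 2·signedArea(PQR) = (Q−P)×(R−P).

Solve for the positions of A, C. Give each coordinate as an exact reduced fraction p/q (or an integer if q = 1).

1. A_x = 2  [BD ∥ AE ∩ DE ∥ BA]
2. A_y = 8  [BD ∥ AE ∩ DE ∥ BA]
   → A = (2, 8)
3. C_x = -12/5  [C divides AE with AC:CE = 2/5:3/5]
4. C_y = 6/5  [C divides AE with AC:CE = 2/5:3/5]
   → C = (-12/5, 6/5)

A = (2, 8)
C = (-12/5, 6/5)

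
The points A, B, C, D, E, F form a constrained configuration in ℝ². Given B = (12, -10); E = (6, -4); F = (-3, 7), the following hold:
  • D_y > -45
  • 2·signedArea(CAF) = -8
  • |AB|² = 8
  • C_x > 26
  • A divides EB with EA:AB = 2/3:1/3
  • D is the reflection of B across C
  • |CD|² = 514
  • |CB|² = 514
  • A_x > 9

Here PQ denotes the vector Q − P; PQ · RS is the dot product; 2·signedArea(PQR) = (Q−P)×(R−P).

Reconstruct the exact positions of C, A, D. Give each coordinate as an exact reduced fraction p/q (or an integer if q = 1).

1. A_x = 10  [A divides EB with EA:AB = 2/3:1/3]
2. A_y = -8  [A divides EB with EA:AB = 2/3:1/3]
   → A = (10, -8)
3. C_x = 27  [line -15·x + -13·y + 54 = 0 ∩ |CB|² = 514]
4. C_y = -27  [line -15·x + -13·y + 54 = 0 ∩ |CB|² = 514]
   → C = (27, -27)
5. D_x = 42  [D is the reflection of B across C]
6. D_y = -44  [D is the reflection of B across C]
   → D = (42, -44)

A = (10, -8)
C = (27, -27)
D = (42, -44)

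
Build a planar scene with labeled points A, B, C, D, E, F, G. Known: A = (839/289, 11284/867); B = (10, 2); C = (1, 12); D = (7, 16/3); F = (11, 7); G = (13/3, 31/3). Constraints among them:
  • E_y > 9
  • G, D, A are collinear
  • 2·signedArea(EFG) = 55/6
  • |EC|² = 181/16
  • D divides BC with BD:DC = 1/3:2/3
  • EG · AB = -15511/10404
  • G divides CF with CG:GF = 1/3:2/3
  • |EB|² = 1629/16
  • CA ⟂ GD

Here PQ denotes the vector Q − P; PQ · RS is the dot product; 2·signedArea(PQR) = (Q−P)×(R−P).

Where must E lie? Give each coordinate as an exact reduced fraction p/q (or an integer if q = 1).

E = (13/4, 19/2)

1. E_x = 13/4  [2·signedArea(EFG) = 55/6 ∩ EG · AB = -15511/10404]
2. E_y = 19/2  [2·signedArea(EFG) = 55/6 ∩ EG · AB = -15511/10404]
   → E = (13/4, 19/2)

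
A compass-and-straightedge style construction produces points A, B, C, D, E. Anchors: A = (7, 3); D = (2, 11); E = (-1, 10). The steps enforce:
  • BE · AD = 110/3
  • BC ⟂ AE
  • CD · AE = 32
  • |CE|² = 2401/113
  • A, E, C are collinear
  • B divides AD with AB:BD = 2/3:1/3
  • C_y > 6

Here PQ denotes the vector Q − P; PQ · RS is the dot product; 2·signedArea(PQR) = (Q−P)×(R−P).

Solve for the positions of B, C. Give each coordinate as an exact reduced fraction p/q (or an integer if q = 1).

B = (11/3, 25/3)
C = (279/113, 787/113)

1. B_x = 11/3  [B divides AD with AB:BD = 2/3:1/3]
2. B_y = 25/3  [B divides AD with AB:BD = 2/3:1/3]
   → B = (11/3, 25/3)
3. C_x = 279/113  [A, E, C are collinear ∩ BC ⟂ AE]
4. C_y = 787/113  [A, E, C are collinear ∩ BC ⟂ AE]
   → C = (279/113, 787/113)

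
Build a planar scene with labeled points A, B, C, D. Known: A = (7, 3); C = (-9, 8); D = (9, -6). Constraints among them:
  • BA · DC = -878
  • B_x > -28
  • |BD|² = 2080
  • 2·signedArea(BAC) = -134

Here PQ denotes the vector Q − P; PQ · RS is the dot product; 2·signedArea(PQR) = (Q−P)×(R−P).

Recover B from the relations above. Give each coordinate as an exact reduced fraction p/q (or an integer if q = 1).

1. B_x = -27  [2·signedArea(BAC) = -134 ∩ BA · DC = -878]
2. B_y = 22  [2·signedArea(BAC) = -134 ∩ BA · DC = -878]
   → B = (-27, 22)

B = (-27, 22)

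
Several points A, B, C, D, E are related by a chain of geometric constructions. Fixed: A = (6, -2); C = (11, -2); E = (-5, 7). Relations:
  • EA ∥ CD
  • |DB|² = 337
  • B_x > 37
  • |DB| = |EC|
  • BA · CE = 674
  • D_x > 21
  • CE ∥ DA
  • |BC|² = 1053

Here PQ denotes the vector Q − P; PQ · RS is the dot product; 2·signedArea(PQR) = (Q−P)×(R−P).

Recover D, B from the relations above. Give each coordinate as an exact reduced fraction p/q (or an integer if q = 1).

B = (38, -20)
D = (22, -11)

1. D_x = 22  [CE ∥ DA ∩ EA ∥ CD]
2. D_y = -11  [CE ∥ DA ∩ EA ∥ CD]
   → D = (22, -11)
3. B_x = 38  [line 16·x + -9·y + -788 = 0 ∩ |DB|² = 337]
4. B_y = -20  [line 16·x + -9·y + -788 = 0 ∩ |DB|² = 337]
   → B = (38, -20)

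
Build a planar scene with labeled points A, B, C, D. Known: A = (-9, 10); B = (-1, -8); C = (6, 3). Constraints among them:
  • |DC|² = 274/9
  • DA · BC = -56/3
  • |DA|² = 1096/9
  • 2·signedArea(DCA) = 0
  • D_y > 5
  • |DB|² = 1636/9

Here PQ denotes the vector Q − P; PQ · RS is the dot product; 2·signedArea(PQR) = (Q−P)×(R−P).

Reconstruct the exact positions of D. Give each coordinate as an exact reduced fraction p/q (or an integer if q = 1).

D = (1, 16/3)

1. D_x = 1  [2·signedArea(DCA) = 0 ∩ DA · BC = -56/3]
2. D_y = 16/3  [2·signedArea(DCA) = 0 ∩ DA · BC = -56/3]
   → D = (1, 16/3)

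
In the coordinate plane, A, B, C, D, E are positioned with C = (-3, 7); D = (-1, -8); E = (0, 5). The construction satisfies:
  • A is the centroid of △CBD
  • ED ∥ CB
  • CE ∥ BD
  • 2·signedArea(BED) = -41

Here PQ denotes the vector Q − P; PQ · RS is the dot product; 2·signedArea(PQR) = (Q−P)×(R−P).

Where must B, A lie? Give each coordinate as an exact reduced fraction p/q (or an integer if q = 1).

A = (-8/3, -7/3)
B = (-4, -6)

1. B_x = -4  [CE ∥ BD ∩ ED ∥ CB]
2. B_y = -6  [CE ∥ BD ∩ ED ∥ CB]
   → B = (-4, -6)
3. A_x = -8/3  [A is the centroid of △CBD]
4. A_y = -7/3  [A is the centroid of △CBD]
   → A = (-8/3, -7/3)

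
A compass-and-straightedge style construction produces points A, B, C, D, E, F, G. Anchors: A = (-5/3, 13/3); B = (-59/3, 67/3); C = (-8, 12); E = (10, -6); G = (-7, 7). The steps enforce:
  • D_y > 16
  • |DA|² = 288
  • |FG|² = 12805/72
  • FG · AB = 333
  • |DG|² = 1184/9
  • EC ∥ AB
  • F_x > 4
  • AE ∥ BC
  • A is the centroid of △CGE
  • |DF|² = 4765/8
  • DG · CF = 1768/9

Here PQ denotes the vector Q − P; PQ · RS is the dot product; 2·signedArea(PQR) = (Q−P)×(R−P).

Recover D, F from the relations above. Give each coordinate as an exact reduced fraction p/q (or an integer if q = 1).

1. F_x = 49/12  [line 18·x + -18·y + -81 = 0 ∩ |FG|² = 12805/72]
2. F_y = -5/12  [line 18·x + -18·y + -81 = 0 ∩ |FG|² = 12805/72]
   → F = (49/12, -5/12)
3. D_x = -41/3  [line -145/12·x + 149/12·y + -6623/18 = 0 ∩ |DG|² = 1184/9]
4. D_y = 49/3  [line -145/12·x + 149/12·y + -6623/18 = 0 ∩ |DG|² = 1184/9]
   → D = (-41/3, 49/3)

D = (-41/3, 49/3)
F = (49/12, -5/12)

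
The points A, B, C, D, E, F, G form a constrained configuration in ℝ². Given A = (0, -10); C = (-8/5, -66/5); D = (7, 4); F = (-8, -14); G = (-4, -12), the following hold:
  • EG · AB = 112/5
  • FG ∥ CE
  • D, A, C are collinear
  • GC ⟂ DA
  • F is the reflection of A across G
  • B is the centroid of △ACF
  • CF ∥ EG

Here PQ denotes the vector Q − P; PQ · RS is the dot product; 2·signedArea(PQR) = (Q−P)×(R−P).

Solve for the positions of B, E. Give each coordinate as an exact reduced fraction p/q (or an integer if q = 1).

1. B_x = -16/5  [B is the centroid of △ACF]
2. B_y = -62/5  [B is the centroid of △ACF]
   → B = (-16/5, -62/5)
3. E_x = 12/5  [CF ∥ EG ∩ FG ∥ CE]
4. E_y = -56/5  [CF ∥ EG ∩ FG ∥ CE]
   → E = (12/5, -56/5)

B = (-16/5, -62/5)
E = (12/5, -56/5)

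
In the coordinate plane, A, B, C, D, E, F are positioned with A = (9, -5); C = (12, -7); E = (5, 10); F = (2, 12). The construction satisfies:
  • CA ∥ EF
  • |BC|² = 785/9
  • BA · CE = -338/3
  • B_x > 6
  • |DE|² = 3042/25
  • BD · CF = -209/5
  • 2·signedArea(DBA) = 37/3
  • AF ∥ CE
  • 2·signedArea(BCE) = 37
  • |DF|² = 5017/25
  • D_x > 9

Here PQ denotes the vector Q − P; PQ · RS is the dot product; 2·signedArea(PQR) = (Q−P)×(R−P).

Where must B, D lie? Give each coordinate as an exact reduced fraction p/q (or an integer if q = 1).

B = (20/3, 2/3)
D = (46/5, -1/5)

1. B_x = 20/3  [2·signedArea(BCE) = 37 ∩ BA · CE = -338/3]
2. B_y = 2/3  [2·signedArea(BCE) = 37 ∩ BA · CE = -338/3]
   → B = (20/3, 2/3)
3. D_x = 46/5  [2·signedArea(DBA) = 37/3 ∩ BD · CF = -209/5]
4. D_y = -1/5  [2·signedArea(DBA) = 37/3 ∩ BD · CF = -209/5]
   → D = (46/5, -1/5)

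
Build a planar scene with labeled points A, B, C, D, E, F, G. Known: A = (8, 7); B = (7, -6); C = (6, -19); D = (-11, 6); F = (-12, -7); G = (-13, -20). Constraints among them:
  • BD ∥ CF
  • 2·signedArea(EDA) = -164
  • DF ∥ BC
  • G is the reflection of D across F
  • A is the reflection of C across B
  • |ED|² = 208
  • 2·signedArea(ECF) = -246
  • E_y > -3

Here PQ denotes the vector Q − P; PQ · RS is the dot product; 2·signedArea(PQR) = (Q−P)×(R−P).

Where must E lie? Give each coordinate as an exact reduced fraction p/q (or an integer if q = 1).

E = (1, -2)

1. E_x = 1  [2·signedArea(EDA) = -164 ∩ 2·signedArea(ECF) = -246]
2. E_y = -2  [2·signedArea(EDA) = -164 ∩ 2·signedArea(ECF) = -246]
   → E = (1, -2)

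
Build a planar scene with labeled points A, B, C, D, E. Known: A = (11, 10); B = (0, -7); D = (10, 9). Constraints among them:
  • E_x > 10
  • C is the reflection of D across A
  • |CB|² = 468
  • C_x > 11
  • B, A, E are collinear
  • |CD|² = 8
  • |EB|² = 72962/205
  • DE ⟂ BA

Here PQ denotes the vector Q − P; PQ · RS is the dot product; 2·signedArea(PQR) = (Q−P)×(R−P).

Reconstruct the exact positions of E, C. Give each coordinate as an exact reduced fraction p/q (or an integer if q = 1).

1. E_x = 2101/205  [B, A, E are collinear ∩ DE ⟂ BA]
2. E_y = 1812/205  [B, A, E are collinear ∩ DE ⟂ BA]
   → E = (2101/205, 1812/205)
3. C_x = 12  [C is the reflection of D across A]
4. C_y = 11  [C is the reflection of D across A]
   → C = (12, 11)

C = (12, 11)
E = (2101/205, 1812/205)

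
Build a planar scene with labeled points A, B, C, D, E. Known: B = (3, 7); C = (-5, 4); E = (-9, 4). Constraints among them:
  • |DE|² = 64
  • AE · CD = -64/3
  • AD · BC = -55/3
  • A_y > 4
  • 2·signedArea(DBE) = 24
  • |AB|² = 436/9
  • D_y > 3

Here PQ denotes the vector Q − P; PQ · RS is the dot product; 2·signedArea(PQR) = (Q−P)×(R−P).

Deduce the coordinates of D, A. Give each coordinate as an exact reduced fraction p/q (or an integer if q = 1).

1. D_x = -1  [line 3·x + -12·y + 51 = 0 ∩ |DE|² = 64]
2. D_y = 4  [line 3·x + -12·y + 51 = 0 ∩ |DE|² = 64]
   → D = (-1, 4)
3. A_x = -11/3  [AE · CD = -64/3 ∩ AD · BC = -55/3]
4. A_y = 5  [AE · CD = -64/3 ∩ AD · BC = -55/3]
   → A = (-11/3, 5)

A = (-11/3, 5)
D = (-1, 4)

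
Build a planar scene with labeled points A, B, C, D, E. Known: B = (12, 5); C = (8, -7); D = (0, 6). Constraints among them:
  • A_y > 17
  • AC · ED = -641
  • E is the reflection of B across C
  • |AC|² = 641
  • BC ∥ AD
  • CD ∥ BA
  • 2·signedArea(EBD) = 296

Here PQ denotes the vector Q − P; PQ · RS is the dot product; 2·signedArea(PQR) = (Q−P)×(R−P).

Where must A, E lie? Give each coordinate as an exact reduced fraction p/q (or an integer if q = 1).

1. A_x = 4  [BC ∥ AD ∩ CD ∥ BA]
2. A_y = 18  [BC ∥ AD ∩ CD ∥ BA]
   → A = (4, 18)
3. E_x = 4  [E is the reflection of B across C]
4. E_y = -19  [E is the reflection of B across C]
   → E = (4, -19)

A = (4, 18)
E = (4, -19)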